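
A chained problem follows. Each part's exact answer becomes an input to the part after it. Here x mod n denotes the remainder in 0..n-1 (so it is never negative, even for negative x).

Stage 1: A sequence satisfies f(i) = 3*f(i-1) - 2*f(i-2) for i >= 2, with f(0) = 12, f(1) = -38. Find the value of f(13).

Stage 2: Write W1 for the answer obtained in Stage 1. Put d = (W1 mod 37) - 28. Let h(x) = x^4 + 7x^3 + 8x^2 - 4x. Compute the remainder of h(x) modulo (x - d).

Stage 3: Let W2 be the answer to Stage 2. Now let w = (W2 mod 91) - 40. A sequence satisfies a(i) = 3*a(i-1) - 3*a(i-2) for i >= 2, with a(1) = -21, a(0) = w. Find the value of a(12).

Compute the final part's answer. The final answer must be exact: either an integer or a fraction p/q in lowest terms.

-10206

Stage 1: f(2) = 3*(-38) - 2*(12) = -138; iterating: f(2)=-138, f(3)=-338, f(4)=-738, f(5)=-1538, f(6)=-3138, f(7)=-6338, f(8)=-12738, f(9)=-25538, f(10)=-51138, f(11)=-102338, f(12)=-204738, f(13)=-409538; answer -409538
Stage 2: W1 = -409538; d = -13; remainder = value at the root: 1*(-13)^4 + 7*(-13)^3 + 8*(-13)^2 - 4*(-13)^1 = (28561) + (-15379) + (1352) + (52) = 14586; answer 14586
Stage 3: W2 = 14586; w = -14; a(2) = 3*(-21) - 3*(-14) = -21; iterating: a(2)=-21, a(3)=0, a(4)=63, a(5)=189, a(6)=378, a(7)=567, a(8)=567, a(9)=0, a(10)=-1701, a(11)=-5103, a(12)=-10206; answer -10206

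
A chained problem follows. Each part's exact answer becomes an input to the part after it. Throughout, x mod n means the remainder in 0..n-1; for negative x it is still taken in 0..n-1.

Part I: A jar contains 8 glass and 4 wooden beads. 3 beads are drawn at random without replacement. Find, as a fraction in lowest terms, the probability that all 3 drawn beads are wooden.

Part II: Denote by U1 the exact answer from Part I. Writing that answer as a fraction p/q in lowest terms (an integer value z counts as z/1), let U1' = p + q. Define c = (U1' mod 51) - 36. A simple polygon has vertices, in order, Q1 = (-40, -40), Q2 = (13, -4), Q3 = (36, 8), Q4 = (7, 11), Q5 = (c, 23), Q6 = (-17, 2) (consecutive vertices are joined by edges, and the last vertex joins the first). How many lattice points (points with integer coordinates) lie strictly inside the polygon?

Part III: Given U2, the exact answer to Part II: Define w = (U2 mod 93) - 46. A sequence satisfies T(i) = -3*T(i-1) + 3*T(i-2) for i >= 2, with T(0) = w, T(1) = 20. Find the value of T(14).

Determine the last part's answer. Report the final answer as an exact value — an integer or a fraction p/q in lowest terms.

-925391871

Part I: total draws C(12,3) = 220; favorable C(4,3) = 4; P = 1/55; answer 1/55
Part II: U1 = 1/55; threaded value p + q = 56; c = -31; cross terms: (-40*-4 - 13*-40)=680, (13*8 - 36*-4)=248, (36*11 - 7*8)=340, (7*23 - -31*11)=502, (-31*2 - -17*23)=329, (-17*-40 - -40*2)=760; twice the area = |2859| = 2859; area = 2859/2; boundary points = 1 + 1 + 1 + 2 + 7 + 1 = 13; strictly interior points = area - boundary/2 + 1 = 1424; answer 1424
Part III: U2 = 1424; w = -17; T(2) = -3*(20) + 3*(-17) = -111; iterating: T(2)=-111, T(3)=393, T(4)=-1512, T(5)=5715, T(6)=-21681, T(7)=82188, T(8)=-311607, T(9)=1181385, T(10)=-4478976, T(11)=16981083, T(12)=-64380177, T(13)=244083780, T(14)=-925391871; answer -925391871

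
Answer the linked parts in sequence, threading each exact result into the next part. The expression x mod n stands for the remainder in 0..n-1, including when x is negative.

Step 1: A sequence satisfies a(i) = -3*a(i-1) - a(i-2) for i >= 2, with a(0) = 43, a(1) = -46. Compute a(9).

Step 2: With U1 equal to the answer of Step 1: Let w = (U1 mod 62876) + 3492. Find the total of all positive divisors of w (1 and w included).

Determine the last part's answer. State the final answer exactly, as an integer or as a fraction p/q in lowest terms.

76310

Step 1: a(2) = -3*(-46) - 1*(43) = 95; iterating: a(2)=95, a(3)=-239, a(4)=622, a(5)=-1627, a(6)=4259, a(7)=-11150, a(8)=29191, a(9)=-76423; answer -76423
Step 2: U1 = -76423; w = 52821; 52821 = 3^2 * 5869; sigma = (1 + 3 + 9) * (1 + 5869) = 13 * 5870 = 76310; answer 76310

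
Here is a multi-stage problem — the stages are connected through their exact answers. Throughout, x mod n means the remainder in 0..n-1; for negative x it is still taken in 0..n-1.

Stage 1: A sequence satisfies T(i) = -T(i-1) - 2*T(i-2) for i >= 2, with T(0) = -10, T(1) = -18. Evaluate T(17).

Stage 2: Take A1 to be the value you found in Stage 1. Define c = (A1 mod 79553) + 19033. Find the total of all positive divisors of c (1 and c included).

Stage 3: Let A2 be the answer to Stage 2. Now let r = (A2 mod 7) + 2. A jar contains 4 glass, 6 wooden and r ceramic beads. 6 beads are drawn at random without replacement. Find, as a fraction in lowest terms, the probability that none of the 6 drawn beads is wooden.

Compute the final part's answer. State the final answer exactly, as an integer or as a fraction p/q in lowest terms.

11/221

Stage 1: T(2) = -1*(-18) - 2*(-10) = 38; iterating: T(2)=38, T(3)=-2, T(4)=-74, T(5)=78, T(6)=70, T(7)=-226, T(8)=86, T(9)=366, T(10)=-538, T(11)=-194, T(12)=1270, T(13)=-882, T(14)=-1658, T(15)=3422, T(16)=-106, T(17)=-6738; answer -6738
Stage 2: A1 = -6738; c = 91848; 91848 = 2^3 * 3 * 43 * 89; sigma = (1 + 2 + 4 + 8) * (1 + 3) * (1 + 43) * (1 + 89) = 15 * 4 * 44 * 90 = 237600; answer 237600
Stage 3: A2 = 237600; r = 8; total draws C(18,6) = 18564; favorable C(12,6) = 924; P = 11/221; answer 11/221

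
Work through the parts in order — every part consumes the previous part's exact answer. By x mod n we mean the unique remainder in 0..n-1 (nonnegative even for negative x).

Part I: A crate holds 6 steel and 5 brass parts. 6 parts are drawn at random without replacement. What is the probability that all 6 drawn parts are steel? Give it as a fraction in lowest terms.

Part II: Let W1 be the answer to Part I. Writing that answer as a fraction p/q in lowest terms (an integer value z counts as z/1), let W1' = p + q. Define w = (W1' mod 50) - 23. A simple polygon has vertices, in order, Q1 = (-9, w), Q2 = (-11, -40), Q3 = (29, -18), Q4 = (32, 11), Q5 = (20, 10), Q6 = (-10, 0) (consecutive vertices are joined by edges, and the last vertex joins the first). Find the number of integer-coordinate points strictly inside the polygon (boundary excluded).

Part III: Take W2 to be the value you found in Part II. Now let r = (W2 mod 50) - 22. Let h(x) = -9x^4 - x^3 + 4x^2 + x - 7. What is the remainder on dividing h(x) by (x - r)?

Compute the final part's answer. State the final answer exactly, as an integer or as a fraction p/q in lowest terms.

Part I: total draws C(11,6) = 462; favorable C(6,6) = 1; P = 1/462; answer 1/462
Part II: W1 = 1/462; threaded value p + q = 463; w = -10; cross terms: (-9*-40 - -11*-10)=250, (-11*-18 - 29*-40)=1358, (29*11 - 32*-18)=895, (32*10 - 20*11)=100, (20*0 - -10*10)=100, (-10*-10 - -9*0)=100; twice the area = |2803| = 2803; area = 2803/2; boundary points = 2 + 2 + 1 + 1 + 10 + 1 = 17; strictly interior points = area - boundary/2 + 1 = 1394; answer 1394
Part III: W2 = 1394; r = 22; remainder = value at the root: -9*(22)^4 - 1*(22)^3 + 4*(22)^2 + 1*(22)^1 - 7 = (-2108304) + (-10648) + (1936) + (22) + (-7) = -2117001; answer -2117001

-2117001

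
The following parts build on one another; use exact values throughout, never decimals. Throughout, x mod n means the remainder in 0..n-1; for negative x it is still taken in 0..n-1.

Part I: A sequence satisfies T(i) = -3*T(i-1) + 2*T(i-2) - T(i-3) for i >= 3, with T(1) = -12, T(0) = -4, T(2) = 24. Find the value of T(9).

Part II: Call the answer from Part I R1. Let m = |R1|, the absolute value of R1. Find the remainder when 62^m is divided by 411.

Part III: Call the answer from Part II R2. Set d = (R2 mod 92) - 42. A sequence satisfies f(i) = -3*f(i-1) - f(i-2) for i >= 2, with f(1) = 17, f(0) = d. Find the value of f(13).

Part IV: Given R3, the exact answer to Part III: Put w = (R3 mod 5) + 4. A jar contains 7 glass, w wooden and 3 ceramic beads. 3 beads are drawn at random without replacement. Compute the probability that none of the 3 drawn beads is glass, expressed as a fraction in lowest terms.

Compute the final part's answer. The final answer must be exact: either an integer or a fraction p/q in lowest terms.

3/17

Part I: T(3) = -3*(24) + 2*(-12) - 1*(-4) = -92; iterating: T(3)=-92, T(4)=336, T(5)=-1216, T(6)=4412, T(7)=-16004, T(8)=58052, T(9)=-210576; answer -210576
Part II: R1 = -210576; m = 210576; squarings mod 411: 62^1=62, 62^2=145, 62^4=64, 62^8=397, 62^16=196, 62^32=193, 62^64=259, 62^128=88, 62^256=346, 62^512=115, 62^1024=73, 62^2048=397, 62^4096=196, 62^8192=193, 62^16384=259, 62^32768=88, 62^65536=346, 62^131072=115; 62^210576 = 62^16 * 62^128 * 62^512 * 62^1024 * 62^4096 * 62^8192 * 62^65536 * 62^131072 = 16 (mod 411); answer 16
Part III: R2 = 16; d = -26; f(2) = -3*(17) - 1*(-26) = -25; iterating: f(2)=-25, f(3)=58, f(4)=-149, f(5)=389, f(6)=-1018, f(7)=2665, f(8)=-6977, f(9)=18266, f(10)=-47821, f(11)=125197, f(12)=-327770, f(13)=858113; answer 858113
Part IV: R3 = 858113; w = 7; total draws C(17,3) = 680; favorable C(10,3) = 120; P = 3/17; answer 3/17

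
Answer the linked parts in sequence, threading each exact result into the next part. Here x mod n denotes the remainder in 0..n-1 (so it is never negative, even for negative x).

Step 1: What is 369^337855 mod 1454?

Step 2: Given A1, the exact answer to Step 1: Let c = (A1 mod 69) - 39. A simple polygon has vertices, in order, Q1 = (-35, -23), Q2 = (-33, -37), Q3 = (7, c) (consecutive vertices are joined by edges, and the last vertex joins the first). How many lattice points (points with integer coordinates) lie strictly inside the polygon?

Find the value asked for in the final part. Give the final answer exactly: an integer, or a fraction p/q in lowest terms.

Step 1: squarings mod 1454: 369^1=369, 369^2=939, 369^4=597, 369^8=179, 369^16=53, 369^32=1355, 369^64=1077, 369^128=1091, 369^256=909, 369^512=409, 369^1024=71, 369^2048=679, 369^4096=123, 369^8192=589, 369^16384=869, 369^32768=535, 369^65536=1241, 369^131072=295, 369^262144=1239; 369^337855 = 369^1 * 369^2 * 369^4 * 369^8 * 369^16 * 369^32 * 369^128 * 369^256 * 369^512 * 369^1024 * 369^8192 * 369^65536 * 369^262144 = 337 (mod 1454); answer 337
Step 2: A1 = 337; c = 22; cross terms: (-35*-37 - -33*-23)=536, (-33*22 - 7*-37)=-467, (7*-23 - -35*22)=609; twice the area = |678| = 678; area = 339; boundary points = 2 + 1 + 3 = 6; strictly interior points = area - boundary/2 + 1 = 337; answer 337

337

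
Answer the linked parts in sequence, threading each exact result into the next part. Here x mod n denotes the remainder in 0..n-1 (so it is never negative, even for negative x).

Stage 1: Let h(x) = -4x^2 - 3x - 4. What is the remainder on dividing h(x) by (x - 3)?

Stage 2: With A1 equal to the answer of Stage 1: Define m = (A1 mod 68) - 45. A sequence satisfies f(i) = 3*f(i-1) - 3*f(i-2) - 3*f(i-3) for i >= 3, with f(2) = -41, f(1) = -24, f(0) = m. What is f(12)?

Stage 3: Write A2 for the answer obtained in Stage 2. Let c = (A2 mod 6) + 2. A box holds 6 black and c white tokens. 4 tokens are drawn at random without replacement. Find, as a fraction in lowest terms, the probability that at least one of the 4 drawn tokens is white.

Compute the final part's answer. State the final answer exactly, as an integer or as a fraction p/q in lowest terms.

11/14

Stage 1: remainder = value at the root: -4*(3)^2 - 3*(3)^1 - 4 = (-36) + (-9) + (-4) = -49; answer -49
Stage 2: A1 = -49; m = -26; f(3) = 3*(-41) - 3*(-24) - 3*(-26) = 27; iterating: f(3)=27, f(4)=276, f(5)=870, f(6)=1701, f(7)=1665, f(8)=-2718, f(9)=-18252, f(10)=-51597, f(11)=-91881, f(12)=-66096; answer -66096
Stage 3: A2 = -66096; c = 2; total draws C(8,4) = 70; complement C(6,4) = 15; favorable 70 - 15 = 55; P = 11/14; answer 11/14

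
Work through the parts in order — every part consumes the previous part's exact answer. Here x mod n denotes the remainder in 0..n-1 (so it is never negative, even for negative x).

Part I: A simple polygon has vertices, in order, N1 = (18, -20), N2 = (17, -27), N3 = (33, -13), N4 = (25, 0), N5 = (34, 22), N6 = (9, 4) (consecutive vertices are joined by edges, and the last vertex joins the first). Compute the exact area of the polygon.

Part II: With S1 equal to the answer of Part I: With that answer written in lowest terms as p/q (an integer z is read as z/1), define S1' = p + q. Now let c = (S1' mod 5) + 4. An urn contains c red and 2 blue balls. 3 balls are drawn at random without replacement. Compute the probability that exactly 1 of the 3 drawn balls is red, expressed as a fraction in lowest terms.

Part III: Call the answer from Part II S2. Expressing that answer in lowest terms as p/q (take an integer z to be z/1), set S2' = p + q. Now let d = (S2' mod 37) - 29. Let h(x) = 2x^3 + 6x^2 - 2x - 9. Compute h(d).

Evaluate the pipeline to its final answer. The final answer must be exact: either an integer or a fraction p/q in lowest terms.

27

Part I: cross terms: (18*-27 - 17*-20)=-146, (17*-13 - 33*-27)=670, (33*0 - 25*-13)=325, (25*22 - 34*0)=550, (34*4 - 9*22)=-62, (9*-20 - 18*4)=-252; twice the area = |1085| = 1085; area = 1085/2; answer 1085/2
Part II: S1 = 1085/2; threaded value p + q = 1087; c = 6; total draws C(8,3) = 56; favorable C(6,1)*C(2,2) = 6; P = 3/28; answer 3/28
Part III: S2 = 3/28; threaded value p + q = 31; d = 2; 2*(2)^3 + 6*(2)^2 - 2*(2)^1 - 9 = (16) + (24) + (-4) + (-9) = 27; answer 27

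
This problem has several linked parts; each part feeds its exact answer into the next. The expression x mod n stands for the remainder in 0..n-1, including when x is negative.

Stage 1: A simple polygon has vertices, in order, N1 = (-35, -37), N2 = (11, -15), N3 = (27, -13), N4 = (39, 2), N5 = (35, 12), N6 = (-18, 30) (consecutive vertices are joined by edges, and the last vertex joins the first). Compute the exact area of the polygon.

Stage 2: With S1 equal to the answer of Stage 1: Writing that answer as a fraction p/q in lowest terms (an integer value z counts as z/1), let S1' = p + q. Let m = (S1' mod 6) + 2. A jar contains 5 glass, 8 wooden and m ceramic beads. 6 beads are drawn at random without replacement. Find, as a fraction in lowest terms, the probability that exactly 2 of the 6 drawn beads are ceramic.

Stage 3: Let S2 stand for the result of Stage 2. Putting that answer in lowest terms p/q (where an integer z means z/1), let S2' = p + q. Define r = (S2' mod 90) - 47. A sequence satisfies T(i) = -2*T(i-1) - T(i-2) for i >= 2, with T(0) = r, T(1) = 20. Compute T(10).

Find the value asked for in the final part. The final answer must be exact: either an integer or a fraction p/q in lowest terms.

Stage 1: cross terms: (-35*-15 - 11*-37)=932, (11*-13 - 27*-15)=262, (27*2 - 39*-13)=561, (39*12 - 35*2)=398, (35*30 - -18*12)=1266, (-18*-37 - -35*30)=1716; twice the area = |5135| = 5135; area = 5135/2; answer 5135/2
Stage 2: S1 = 5135/2; threaded value p + q = 5137; m = 3; total draws C(16,6) = 8008; favorable C(3,2)*C(13,4) = 2145; P = 15/56; answer 15/56
Stage 3: S2 = 15/56; threaded value p + q = 71; r = 24; T(2) = -2*(20) - 1*(24) = -64; iterating: T(2)=-64, T(3)=108, T(4)=-152, T(5)=196, T(6)=-240, T(7)=284, T(8)=-328, T(9)=372, T(10)=-416; answer -416

-416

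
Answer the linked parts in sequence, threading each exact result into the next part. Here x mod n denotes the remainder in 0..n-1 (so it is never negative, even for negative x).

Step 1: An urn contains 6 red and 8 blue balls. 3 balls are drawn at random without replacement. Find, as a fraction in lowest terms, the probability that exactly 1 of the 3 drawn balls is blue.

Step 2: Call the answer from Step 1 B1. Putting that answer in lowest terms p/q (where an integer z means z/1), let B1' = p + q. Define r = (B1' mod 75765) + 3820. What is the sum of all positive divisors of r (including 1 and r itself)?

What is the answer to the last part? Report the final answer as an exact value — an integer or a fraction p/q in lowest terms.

4512

Step 1: total draws C(14,3) = 364; favorable C(8,1)*C(6,2) = 120; P = 30/91; answer 30/91
Step 2: B1 = 30/91; threaded value p + q = 121; r = 3941; 3941 = 7 * 563; sigma = (1 + 7) * (1 + 563) = 8 * 564 = 4512; answer 4512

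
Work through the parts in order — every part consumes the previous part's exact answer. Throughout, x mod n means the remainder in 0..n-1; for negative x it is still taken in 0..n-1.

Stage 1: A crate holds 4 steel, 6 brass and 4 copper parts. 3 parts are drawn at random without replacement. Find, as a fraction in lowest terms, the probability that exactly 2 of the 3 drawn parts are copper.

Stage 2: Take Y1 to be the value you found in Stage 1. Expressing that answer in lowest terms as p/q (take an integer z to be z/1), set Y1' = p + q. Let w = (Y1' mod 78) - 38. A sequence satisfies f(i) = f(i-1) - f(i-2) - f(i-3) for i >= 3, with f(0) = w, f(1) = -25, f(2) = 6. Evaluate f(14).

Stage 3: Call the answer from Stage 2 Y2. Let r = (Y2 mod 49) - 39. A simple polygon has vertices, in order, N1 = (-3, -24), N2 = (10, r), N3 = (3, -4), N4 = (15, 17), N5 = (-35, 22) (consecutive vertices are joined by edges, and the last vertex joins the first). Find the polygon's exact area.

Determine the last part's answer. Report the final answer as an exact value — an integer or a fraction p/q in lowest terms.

Stage 1: total draws C(14,3) = 364; favorable C(4,2)*C(10,1) = 60; P = 15/91; answer 15/91
Stage 2: Y1 = 15/91; threaded value p + q = 106; w = -10; f(3) = 1*(6) - 1*(-25) - 1*(-10) = 41; iterating: f(3)=41, f(4)=60, f(5)=13, f(6)=-88, f(7)=-161, f(8)=-86, f(9)=163, f(10)=410, f(11)=333, f(12)=-240, f(13)=-983, f(14)=-1076; answer -1076
Stage 3: Y2 = -1076; r = -37; cross terms: (-3*-37 - 10*-24)=351, (10*-4 - 3*-37)=71, (3*17 - 15*-4)=111, (15*22 - -35*17)=925, (-35*-24 - -3*22)=906; twice the area = |2364| = 2364; area = 1182; answer 1182

1182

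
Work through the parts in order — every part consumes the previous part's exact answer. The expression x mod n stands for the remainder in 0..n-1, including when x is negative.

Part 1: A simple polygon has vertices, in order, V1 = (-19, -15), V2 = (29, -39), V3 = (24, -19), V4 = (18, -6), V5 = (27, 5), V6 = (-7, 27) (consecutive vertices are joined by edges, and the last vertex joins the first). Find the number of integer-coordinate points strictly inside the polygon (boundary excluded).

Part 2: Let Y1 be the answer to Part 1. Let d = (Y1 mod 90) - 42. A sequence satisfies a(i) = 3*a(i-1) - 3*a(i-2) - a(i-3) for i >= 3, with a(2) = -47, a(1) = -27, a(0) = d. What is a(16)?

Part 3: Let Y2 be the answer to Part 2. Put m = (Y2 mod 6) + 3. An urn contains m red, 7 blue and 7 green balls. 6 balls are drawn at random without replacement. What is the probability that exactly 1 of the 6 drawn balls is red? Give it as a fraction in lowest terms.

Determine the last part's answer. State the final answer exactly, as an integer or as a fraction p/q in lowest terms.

33/68

Part 1: cross terms: (-19*-39 - 29*-15)=1176, (29*-19 - 24*-39)=385, (24*-6 - 18*-19)=198, (18*5 - 27*-6)=252, (27*27 - -7*5)=764, (-7*-15 - -19*27)=618; twice the area = |3393| = 3393; area = 3393/2; boundary points = 24 + 5 + 1 + 1 + 2 + 6 = 39; strictly interior points = area - boundary/2 + 1 = 1678; answer 1678
Part 2: Y1 = 1678; d = 16; a(3) = 3*(-47) - 3*(-27) - 1*(16) = -76; iterating: a(3)=-76, a(4)=-60, a(5)=95, a(6)=541, a(7)=1398, a(8)=2476, a(9)=2693, a(10)=-747, a(11)=-12796, a(12)=-38840, a(13)=-77385, a(14)=-102839, a(15)=-37522, a(16)=273336; answer 273336
Part 3: Y2 = 273336; m = 3; total draws C(17,6) = 12376; favorable C(3,1)*C(14,5) = 6006; P = 33/68; answer 33/68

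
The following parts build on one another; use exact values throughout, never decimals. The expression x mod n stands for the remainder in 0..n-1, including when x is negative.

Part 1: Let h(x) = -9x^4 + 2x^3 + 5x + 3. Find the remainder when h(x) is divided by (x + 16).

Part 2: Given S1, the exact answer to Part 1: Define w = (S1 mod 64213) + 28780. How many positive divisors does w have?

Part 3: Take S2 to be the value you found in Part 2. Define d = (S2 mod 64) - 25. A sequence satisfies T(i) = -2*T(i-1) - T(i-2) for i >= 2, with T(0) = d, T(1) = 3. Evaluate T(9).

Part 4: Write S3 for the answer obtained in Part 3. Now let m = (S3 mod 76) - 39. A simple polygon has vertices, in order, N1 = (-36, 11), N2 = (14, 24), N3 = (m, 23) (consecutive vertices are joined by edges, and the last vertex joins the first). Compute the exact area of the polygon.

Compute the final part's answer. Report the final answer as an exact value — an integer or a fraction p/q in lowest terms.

142

Part 1: remainder = value at the root: -9*(-16)^4 + 2*(-16)^3 + 5*(-16)^1 + 3 = (-589824) + (-8192) + (-80) + (3) = -598093; answer -598093
Part 2: S1 = -598093; w = 72817; 72817 is prime, so its only divisors are 1 and 72817; count = 2; answer 2
Part 3: S2 = 2; d = -23; T(2) = -2*(3) - 1*(-23) = 17; iterating: T(2)=17, T(3)=-37, T(4)=57, T(5)=-77, T(6)=97, T(7)=-117, T(8)=137, T(9)=-157; answer -157
Part 4: S3 = -157; m = 32; cross terms: (-36*24 - 14*11)=-1018, (14*23 - 32*24)=-446, (32*11 - -36*23)=1180; twice the area = |-284| = 284; area = 142; answer 142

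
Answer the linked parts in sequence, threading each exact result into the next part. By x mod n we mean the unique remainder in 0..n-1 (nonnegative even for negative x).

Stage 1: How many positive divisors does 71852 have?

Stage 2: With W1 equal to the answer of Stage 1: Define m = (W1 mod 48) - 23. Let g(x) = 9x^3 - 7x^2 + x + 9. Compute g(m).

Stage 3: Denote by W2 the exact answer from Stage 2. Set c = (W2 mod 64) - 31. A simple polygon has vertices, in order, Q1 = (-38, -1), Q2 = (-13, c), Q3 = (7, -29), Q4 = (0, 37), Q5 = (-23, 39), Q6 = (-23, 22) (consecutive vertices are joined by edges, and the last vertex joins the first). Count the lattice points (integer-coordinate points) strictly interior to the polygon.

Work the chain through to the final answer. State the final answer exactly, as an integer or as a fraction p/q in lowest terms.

1775

Stage 1: 71852 = 2^2 * 11 * 23 * 71; number of divisors = (2+1) * (1+1) * (1+1) * (1+1) = 24; answer 24
Stage 2: W1 = 24; m = 1; 9*(1)^3 - 7*(1)^2 + 1*(1)^1 + 9 = (9) + (-7) + (1) + (9) = 12; answer 12
Stage 3: W2 = 12; c = -19; cross terms: (-38*-19 - -13*-1)=709, (-13*-29 - 7*-19)=510, (7*37 - 0*-29)=259, (0*39 - -23*37)=851, (-23*22 - -23*39)=391, (-23*-1 - -38*22)=859; twice the area = |3579| = 3579; area = 3579/2; boundary points = 1 + 10 + 1 + 1 + 17 + 1 = 31; strictly interior points = area - boundary/2 + 1 = 1775; answer 1775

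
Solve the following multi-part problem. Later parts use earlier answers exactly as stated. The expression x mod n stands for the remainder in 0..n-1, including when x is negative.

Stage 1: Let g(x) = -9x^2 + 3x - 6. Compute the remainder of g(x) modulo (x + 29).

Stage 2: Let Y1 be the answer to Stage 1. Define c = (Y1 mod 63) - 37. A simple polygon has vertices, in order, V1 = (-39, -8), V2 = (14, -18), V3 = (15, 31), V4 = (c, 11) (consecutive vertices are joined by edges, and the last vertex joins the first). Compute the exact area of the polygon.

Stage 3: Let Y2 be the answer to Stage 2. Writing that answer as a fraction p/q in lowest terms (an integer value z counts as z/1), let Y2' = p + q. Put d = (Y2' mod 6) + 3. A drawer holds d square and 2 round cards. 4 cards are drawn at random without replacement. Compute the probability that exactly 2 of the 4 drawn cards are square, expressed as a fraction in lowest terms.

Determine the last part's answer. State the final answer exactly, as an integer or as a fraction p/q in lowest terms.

2/15

Stage 1: remainder = value at the root: -9*(-29)^2 + 3*(-29)^1 - 6 = (-7569) + (-87) + (-6) = -7662; answer -7662
Stage 2: Y1 = -7662; c = -13; cross terms: (-39*-18 - 14*-8)=814, (14*31 - 15*-18)=704, (15*11 - -13*31)=568, (-13*-8 - -39*11)=533; twice the area = |2619| = 2619; area = 2619/2; answer 2619/2
Stage 3: Y2 = 2619/2; threaded value p + q = 2621; d = 8; total draws C(10,4) = 210; favorable C(8,2)*C(2,2) = 28; P = 2/15; answer 2/15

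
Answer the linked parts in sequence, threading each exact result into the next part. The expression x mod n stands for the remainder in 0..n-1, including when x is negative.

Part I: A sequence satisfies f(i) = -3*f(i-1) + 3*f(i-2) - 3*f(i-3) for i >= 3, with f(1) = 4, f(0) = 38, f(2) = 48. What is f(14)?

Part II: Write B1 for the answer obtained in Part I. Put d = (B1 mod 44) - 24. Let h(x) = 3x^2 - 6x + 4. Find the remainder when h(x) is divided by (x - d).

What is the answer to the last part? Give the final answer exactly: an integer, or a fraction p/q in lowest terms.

Part I: f(3) = -3*(48) + 3*(4) - 3*(38) = -246; iterating: f(3)=-246, f(4)=870, f(5)=-3492, f(6)=13824, f(7)=-54558, f(8)=215622, f(9)=-852012, f(10)=3366576, f(11)=-13302630, f(12)=52563654, f(13)=-207698580, f(14)=820694592; answer 820694592
Part II: B1 = 820694592; d = 12; remainder = value at the root: 3*(12)^2 - 6*(12)^1 + 4 = (432) + (-72) + (4) = 364; answer 364

364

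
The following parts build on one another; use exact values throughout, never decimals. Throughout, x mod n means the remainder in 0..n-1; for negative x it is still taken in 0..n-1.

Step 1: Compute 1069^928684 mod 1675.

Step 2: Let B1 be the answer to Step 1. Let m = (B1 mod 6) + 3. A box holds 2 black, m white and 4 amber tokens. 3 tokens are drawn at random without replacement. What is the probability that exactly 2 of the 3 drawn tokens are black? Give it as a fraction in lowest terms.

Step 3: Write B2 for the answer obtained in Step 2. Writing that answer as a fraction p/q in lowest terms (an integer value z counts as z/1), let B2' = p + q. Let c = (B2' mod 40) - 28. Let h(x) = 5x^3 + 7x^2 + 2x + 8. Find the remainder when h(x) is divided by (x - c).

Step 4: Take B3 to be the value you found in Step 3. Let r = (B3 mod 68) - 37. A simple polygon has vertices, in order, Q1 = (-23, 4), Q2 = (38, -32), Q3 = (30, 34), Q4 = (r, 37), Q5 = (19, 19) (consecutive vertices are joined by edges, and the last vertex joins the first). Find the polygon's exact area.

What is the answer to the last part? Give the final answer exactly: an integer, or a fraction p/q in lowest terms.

Step 1: squarings mod 1675: 1069^1=1069, 1069^2=411, 1069^4=1421, 1069^8=866, 1069^16=1231, 1069^32=1161, 1069^64=1221, 1069^128=91, 1069^256=1581, 1069^512=461, 1069^1024=1471, 1069^2048=1416, 1069^4096=81, 1069^8192=1536, 1069^16384=896, 1069^32768=491, 1069^65536=1556, 1069^131072=761, 1069^262144=1246, 1069^524288=1466; 1069^928684 = 1069^4 * 1069^8 * 1069^32 * 1069^128 * 1069^256 * 1069^512 * 1069^2048 * 1069^8192 * 1069^131072 * 1069^262144 * 1069^524288 = 1221 (mod 1675); answer 1221
Step 2: B1 = 1221; m = 6; total draws C(12,3) = 220; favorable C(2,2)*C(10,1) = 10; P = 1/22; answer 1/22
Step 3: B2 = 1/22; threaded value p + q = 23; c = -5; remainder = value at the root: 5*(-5)^3 + 7*(-5)^2 + 2*(-5)^1 + 8 = (-625) + (175) + (-10) + (8) = -452; answer -452
Step 4: B3 = -452; r = -13; cross terms: (-23*-32 - 38*4)=584, (38*34 - 30*-32)=2252, (30*37 - -13*34)=1552, (-13*19 - 19*37)=-950, (19*4 - -23*19)=513; twice the area = |3951| = 3951; area = 3951/2; answer 3951/2

3951/2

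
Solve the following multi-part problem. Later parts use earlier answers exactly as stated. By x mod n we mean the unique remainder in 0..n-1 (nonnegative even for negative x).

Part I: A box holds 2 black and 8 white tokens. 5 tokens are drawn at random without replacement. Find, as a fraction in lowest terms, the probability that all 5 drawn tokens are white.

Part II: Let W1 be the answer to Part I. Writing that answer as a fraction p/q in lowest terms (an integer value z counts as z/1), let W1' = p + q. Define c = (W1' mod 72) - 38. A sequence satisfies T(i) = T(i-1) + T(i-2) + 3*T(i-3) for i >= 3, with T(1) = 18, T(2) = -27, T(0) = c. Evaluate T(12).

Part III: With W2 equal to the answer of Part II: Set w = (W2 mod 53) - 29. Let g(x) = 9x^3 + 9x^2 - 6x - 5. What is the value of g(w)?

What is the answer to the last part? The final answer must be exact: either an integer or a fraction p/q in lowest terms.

-1589

Part I: total draws C(10,5) = 252; favorable C(8,5) = 56; P = 2/9; answer 2/9
Part II: W1 = 2/9; threaded value p + q = 11; c = -27; T(3) = 1*(-27) + 1*(18) + 3*(-27) = -90; iterating: T(3)=-90, T(4)=-63, T(5)=-234, T(6)=-567, T(7)=-990, T(8)=-2259, T(9)=-4950, T(10)=-10179, T(11)=-21906, T(12)=-46935; answer -46935
Part III: W2 = -46935; w = -6; 9*(-6)^3 + 9*(-6)^2 - 6*(-6)^1 - 5 = (-1944) + (324) + (36) + (-5) = -1589; answer -1589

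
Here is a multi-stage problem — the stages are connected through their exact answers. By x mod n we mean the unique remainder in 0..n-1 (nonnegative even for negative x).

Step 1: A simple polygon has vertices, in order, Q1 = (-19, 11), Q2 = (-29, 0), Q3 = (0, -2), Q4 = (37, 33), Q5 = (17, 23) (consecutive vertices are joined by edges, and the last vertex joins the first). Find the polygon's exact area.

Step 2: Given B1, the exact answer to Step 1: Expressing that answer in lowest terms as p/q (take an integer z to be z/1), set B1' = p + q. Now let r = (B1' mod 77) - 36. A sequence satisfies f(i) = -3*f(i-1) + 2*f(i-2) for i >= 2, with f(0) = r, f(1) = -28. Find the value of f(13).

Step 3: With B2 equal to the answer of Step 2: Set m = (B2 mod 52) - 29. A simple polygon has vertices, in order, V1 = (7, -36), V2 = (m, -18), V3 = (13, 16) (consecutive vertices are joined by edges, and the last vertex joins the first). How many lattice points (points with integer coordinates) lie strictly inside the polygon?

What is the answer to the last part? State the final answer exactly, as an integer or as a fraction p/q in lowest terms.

Step 1: cross terms: (-19*0 - -29*11)=319, (-29*-2 - 0*0)=58, (0*33 - 37*-2)=74, (37*23 - 17*33)=290, (17*11 - -19*23)=624; twice the area = |1365| = 1365; area = 1365/2; answer 1365/2
Step 2: B1 = 1365/2; threaded value p + q = 1367; r = 22; f(2) = -3*(-28) + 2*(22) = 128; iterating: f(2)=128, f(3)=-440, f(4)=1576, f(5)=-5608, f(6)=19976, f(7)=-71144, f(8)=253384, f(9)=-902440, f(10)=3214088, f(11)=-11447144, f(12)=40769608, f(13)=-145203112; answer -145203112
Step 3: B2 = -145203112; m = -5; cross terms: (7*-18 - -5*-36)=-306, (-5*16 - 13*-18)=154, (13*-36 - 7*16)=-580; twice the area = |-732| = 732; area = 366; boundary points = 6 + 2 + 2 = 10; strictly interior points = area - boundary/2 + 1 = 362; answer 362

362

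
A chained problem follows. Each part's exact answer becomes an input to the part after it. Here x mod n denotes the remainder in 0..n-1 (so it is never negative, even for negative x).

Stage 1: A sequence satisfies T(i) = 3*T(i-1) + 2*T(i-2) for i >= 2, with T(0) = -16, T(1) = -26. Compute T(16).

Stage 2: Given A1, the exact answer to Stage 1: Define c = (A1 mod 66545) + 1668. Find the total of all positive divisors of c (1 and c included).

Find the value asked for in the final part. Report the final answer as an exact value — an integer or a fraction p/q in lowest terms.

Stage 1: T(2) = 3*(-26) + 2*(-16) = -110; iterating: T(2)=-110, T(3)=-382, T(4)=-1366, T(5)=-4862, T(6)=-17318, T(7)=-61678, T(8)=-219670, T(9)=-782366, T(10)=-2786438, T(11)=-9924046, T(12)=-35345014, T(13)=-125883134, T(14)=-448339430, T(15)=-1596784558, T(16)=-5687032534; answer -5687032534
Stage 2: A1 = -5687032534; c = 37924; 37924 = 2^2 * 19 * 499; sigma = (1 + 2 + 4) * (1 + 19) * (1 + 499) = 7 * 20 * 500 = 70000; answer 70000

70000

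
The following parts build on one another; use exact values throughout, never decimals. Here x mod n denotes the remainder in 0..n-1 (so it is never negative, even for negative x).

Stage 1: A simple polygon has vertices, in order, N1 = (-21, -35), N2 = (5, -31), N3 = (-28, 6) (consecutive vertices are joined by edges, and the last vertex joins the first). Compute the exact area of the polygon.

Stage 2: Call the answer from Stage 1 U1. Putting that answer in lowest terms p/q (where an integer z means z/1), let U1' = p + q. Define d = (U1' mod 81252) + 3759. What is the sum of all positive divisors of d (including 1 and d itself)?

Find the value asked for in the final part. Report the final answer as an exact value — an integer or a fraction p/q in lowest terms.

4440

Stage 1: cross terms: (-21*-31 - 5*-35)=826, (5*6 - -28*-31)=-838, (-28*-35 - -21*6)=1106; twice the area = |1094| = 1094; area = 547; answer 547
Stage 2: U1 = 547; threaded value p + q = 548; d = 4307; 4307 = 59 * 73; sigma = (1 + 59) * (1 + 73) = 60 * 74 = 4440; answer 4440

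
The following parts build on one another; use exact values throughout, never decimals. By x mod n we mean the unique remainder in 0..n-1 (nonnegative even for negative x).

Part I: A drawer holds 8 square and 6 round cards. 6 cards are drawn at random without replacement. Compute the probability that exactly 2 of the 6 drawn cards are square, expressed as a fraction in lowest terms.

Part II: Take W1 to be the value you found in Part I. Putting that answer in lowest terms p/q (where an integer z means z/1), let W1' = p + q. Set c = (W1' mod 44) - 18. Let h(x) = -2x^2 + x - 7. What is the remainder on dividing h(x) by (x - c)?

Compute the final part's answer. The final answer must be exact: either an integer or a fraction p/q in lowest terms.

Part I: total draws C(14,6) = 3003; favorable C(8,2)*C(6,4) = 420; P = 20/143; answer 20/143
Part II: W1 = 20/143; threaded value p + q = 163; c = 13; remainder = value at the root: -2*(13)^2 + 1*(13)^1 - 7 = (-338) + (13) + (-7) = -332; answer -332

-332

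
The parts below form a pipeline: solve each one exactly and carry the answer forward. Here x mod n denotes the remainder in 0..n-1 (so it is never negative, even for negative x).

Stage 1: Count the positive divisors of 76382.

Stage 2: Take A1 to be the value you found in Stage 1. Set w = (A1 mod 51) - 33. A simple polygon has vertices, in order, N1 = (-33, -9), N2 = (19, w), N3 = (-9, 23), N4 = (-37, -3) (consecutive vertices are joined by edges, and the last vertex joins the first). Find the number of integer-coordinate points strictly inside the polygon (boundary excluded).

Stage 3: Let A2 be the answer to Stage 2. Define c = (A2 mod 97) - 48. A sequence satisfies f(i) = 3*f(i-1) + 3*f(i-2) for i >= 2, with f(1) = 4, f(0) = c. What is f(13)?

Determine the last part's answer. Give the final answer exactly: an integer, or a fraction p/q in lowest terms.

Stage 1: 76382 = 2 * 181 * 211; number of divisors = (1+1) * (1+1) * (1+1) = 8; answer 8
Stage 2: A1 = 8; w = -25; cross terms: (-33*-25 - 19*-9)=996, (19*23 - -9*-25)=212, (-9*-3 - -37*23)=878, (-37*-9 - -33*-3)=234; twice the area = |2320| = 2320; area = 1160; boundary points = 4 + 4 + 2 + 2 = 12; strictly interior points = area - boundary/2 + 1 = 1155; answer 1155
Stage 3: A2 = 1155; c = 40; f(2) = 3*(4) + 3*(40) = 132; iterating: f(2)=132, f(3)=408, f(4)=1620, f(5)=6084, f(6)=23112, f(7)=87588, f(8)=332100, f(9)=1259064, f(10)=4773492, f(11)=18097668, f(12)=68613480, f(13)=260133444; answer 260133444

260133444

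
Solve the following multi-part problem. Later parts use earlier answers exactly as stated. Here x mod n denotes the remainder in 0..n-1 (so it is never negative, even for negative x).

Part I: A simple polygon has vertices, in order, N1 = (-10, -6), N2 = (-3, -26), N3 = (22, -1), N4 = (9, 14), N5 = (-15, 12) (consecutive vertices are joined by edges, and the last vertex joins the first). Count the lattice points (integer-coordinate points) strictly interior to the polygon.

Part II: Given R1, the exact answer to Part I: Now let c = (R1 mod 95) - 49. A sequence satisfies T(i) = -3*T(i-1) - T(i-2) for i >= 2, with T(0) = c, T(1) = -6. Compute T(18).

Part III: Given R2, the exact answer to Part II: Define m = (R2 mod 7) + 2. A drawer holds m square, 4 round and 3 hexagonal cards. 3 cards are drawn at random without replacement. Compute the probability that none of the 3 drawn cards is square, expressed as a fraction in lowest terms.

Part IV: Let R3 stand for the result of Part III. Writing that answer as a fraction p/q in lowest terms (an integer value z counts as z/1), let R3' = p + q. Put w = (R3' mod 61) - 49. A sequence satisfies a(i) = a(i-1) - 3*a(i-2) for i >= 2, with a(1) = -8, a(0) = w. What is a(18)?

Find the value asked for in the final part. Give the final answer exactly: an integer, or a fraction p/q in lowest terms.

Part I: cross terms: (-10*-26 - -3*-6)=242, (-3*-1 - 22*-26)=575, (22*14 - 9*-1)=317, (9*12 - -15*14)=318, (-15*-6 - -10*12)=210; twice the area = |1662| = 1662; area = 831; boundary points = 1 + 25 + 1 + 2 + 1 = 30; strictly interior points = area - boundary/2 + 1 = 817; answer 817
Part II: R1 = 817; c = 8; T(2) = -3*(-6) - 1*(8) = 10; iterating: T(2)=10, T(3)=-24, T(4)=62, T(5)=-162, T(6)=424, T(7)=-1110, T(8)=2906, T(9)=-7608, T(10)=19918, T(11)=-52146, T(12)=136520, T(13)=-357414, T(14)=935722, T(15)=-2449752, T(16)=6413534, T(17)=-16790850, T(18)=43959016; answer 43959016
Part III: R2 = 43959016; m = 5; total draws C(12,3) = 220; favorable C(7,3) = 35; P = 7/44; answer 7/44
Part IV: R3 = 7/44; threaded value p + q = 51; w = 2; a(2) = 1*(-8) - 3*(2) = -14; iterating: a(2)=-14, a(3)=10, a(4)=52, a(5)=22, a(6)=-134, a(7)=-200, a(8)=202, a(9)=802, a(10)=196, a(11)=-2210, a(12)=-2798, a(13)=3832, a(14)=12226, a(15)=730, a(16)=-35948, a(17)=-38138, a(18)=69706; answer 69706

69706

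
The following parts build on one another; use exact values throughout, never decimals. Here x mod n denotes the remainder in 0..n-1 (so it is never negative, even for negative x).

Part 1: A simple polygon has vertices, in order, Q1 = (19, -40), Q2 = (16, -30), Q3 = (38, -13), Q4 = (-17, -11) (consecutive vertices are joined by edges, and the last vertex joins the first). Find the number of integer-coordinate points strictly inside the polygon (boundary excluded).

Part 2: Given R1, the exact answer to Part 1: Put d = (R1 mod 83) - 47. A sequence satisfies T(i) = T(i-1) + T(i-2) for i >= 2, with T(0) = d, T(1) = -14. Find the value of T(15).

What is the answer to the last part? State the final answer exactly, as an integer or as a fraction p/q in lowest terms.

-9671

Part 1: cross terms: (19*-30 - 16*-40)=70, (16*-13 - 38*-30)=932, (38*-11 - -17*-13)=-639, (-17*-40 - 19*-11)=889; twice the area = |1252| = 1252; area = 626; boundary points = 1 + 1 + 1 + 1 = 4; strictly interior points = area - boundary/2 + 1 = 625; answer 625
Part 2: R1 = 625; d = -3; T(2) = 1*(-14) + 1*(-3) = -17; iterating: T(2)=-17, T(3)=-31, T(4)=-48, T(5)=-79, T(6)=-127, T(7)=-206, T(8)=-333, T(9)=-539, T(10)=-872, T(11)=-1411, T(12)=-2283, T(13)=-3694, T(14)=-5977, T(15)=-9671; answer -9671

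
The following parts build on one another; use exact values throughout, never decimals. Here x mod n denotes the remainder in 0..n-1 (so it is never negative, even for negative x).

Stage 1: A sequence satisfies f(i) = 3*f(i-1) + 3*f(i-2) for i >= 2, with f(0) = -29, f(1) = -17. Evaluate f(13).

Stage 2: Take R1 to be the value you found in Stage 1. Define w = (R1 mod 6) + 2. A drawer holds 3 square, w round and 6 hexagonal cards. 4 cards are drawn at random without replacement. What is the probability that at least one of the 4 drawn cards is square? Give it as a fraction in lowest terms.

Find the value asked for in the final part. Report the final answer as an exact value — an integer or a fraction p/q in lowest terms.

61/91

Stage 1: f(2) = 3*(-17) + 3*(-29) = -138; iterating: f(2)=-138, f(3)=-465, f(4)=-1809, f(5)=-6822, f(6)=-25893, f(7)=-98145, f(8)=-372114, f(9)=-1410777, f(10)=-5348673, f(11)=-20278350, f(12)=-76881069, f(13)=-291478257; answer -291478257
Stage 2: R1 = -291478257; w = 5; total draws C(14,4) = 1001; complement C(11,4) = 330; favorable 1001 - 330 = 671; P = 61/91; answer 61/91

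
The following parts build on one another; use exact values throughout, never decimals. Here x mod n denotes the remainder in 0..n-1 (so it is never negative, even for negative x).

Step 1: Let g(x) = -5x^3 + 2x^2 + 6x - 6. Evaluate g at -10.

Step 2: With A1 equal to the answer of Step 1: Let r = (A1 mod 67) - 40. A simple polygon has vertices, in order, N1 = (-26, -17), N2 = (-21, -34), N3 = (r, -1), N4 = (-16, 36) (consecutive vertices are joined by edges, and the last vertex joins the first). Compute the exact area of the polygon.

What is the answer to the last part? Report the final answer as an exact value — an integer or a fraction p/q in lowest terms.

Step 1: -5*(-10)^3 + 2*(-10)^2 + 6*(-10)^1 - 6 = (5000) + (200) + (-60) + (-6) = 5134; answer 5134
Step 2: A1 = 5134; r = 2; cross terms: (-26*-34 - -21*-17)=527, (-21*-1 - 2*-34)=89, (2*36 - -16*-1)=56, (-16*-17 - -26*36)=1208; twice the area = |1880| = 1880; area = 940; answer 940

940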